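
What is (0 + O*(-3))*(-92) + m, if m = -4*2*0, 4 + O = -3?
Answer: -1932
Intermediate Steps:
O = -7 (O = -4 - 3 = -7)
m = 0 (m = -8*0 = 0)
(0 + O*(-3))*(-92) + m = (0 - 7*(-3))*(-92) + 0 = (0 + 21)*(-92) + 0 = 21*(-92) + 0 = -1932 + 0 = -1932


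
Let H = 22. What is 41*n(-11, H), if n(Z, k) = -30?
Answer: -1230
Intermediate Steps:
41*n(-11, H) = 41*(-30) = -1230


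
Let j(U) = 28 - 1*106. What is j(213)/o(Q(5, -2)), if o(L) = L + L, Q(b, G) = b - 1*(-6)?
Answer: -39/11 ≈ -3.5455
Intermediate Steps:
Q(b, G) = 6 + b (Q(b, G) = b + 6 = 6 + b)
j(U) = -78 (j(U) = 28 - 106 = -78)
o(L) = 2*L
j(213)/o(Q(5, -2)) = -78*1/(2*(6 + 5)) = -78/(2*11) = -78/22 = -78*1/22 = -39/11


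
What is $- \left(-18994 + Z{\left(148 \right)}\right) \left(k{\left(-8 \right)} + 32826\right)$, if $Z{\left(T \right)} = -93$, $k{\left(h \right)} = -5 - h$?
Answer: $626607123$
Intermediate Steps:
$- \left(-18994 + Z{\left(148 \right)}\right) \left(k{\left(-8 \right)} + 32826\right) = - \left(-18994 - 93\right) \left(\left(-5 - -8\right) + 32826\right) = - \left(-19087\right) \left(\left(-5 + 8\right) + 32826\right) = - \left(-19087\right) \left(3 + 32826\right) = - \left(-19087\right) 32829 = \left(-1\right) \left(-626607123\right) = 626607123$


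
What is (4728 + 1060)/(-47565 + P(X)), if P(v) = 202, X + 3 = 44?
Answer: -5788/47363 ≈ -0.12221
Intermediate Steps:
X = 41 (X = -3 + 44 = 41)
(4728 + 1060)/(-47565 + P(X)) = (4728 + 1060)/(-47565 + 202) = 5788/(-47363) = 5788*(-1/47363) = -5788/47363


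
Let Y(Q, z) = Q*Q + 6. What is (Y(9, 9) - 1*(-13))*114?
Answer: 11400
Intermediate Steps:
Y(Q, z) = 6 + Q² (Y(Q, z) = Q² + 6 = 6 + Q²)
(Y(9, 9) - 1*(-13))*114 = ((6 + 9²) - 1*(-13))*114 = ((6 + 81) + 13)*114 = (87 + 13)*114 = 100*114 = 11400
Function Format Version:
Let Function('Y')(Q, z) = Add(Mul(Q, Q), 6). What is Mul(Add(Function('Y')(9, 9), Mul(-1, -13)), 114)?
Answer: 11400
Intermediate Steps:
Function('Y')(Q, z) = Add(6, Pow(Q, 2)) (Function('Y')(Q, z) = Add(Pow(Q, 2), 6) = Add(6, Pow(Q, 2)))
Mul(Add(Function('Y')(9, 9), Mul(-1, -13)), 114) = Mul(Add(Add(6, Pow(9, 2)), Mul(-1, -13)), 114) = Mul(Add(Add(6, 81), 13), 114) = Mul(Add(87, 13), 114) = Mul(100, 114) = 11400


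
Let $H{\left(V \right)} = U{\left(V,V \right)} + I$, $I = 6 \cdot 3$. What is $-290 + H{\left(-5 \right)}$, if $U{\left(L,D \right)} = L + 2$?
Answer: $-275$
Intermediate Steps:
$U{\left(L,D \right)} = 2 + L$
$I = 18$
$H{\left(V \right)} = 20 + V$ ($H{\left(V \right)} = \left(2 + V\right) + 18 = 20 + V$)
$-290 + H{\left(-5 \right)} = -290 + \left(20 - 5\right) = -290 + 15 = -275$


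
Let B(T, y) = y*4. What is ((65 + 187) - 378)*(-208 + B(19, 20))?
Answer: 16128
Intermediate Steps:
B(T, y) = 4*y
((65 + 187) - 378)*(-208 + B(19, 20)) = ((65 + 187) - 378)*(-208 + 4*20) = (252 - 378)*(-208 + 80) = -126*(-128) = 16128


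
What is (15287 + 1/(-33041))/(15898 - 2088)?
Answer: 252548883/228148105 ≈ 1.1070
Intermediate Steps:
(15287 + 1/(-33041))/(15898 - 2088) = (15287 - 1/33041)/13810 = (505097766/33041)*(1/13810) = 252548883/228148105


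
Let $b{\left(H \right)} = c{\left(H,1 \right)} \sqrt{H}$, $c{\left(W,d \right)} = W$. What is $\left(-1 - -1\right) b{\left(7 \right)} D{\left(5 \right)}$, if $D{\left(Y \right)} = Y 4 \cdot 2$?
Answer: $0$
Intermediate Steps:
$D{\left(Y \right)} = 8 Y$ ($D{\left(Y \right)} = Y 8 = 8 Y$)
$b{\left(H \right)} = H^{\frac{3}{2}}$ ($b{\left(H \right)} = H \sqrt{H} = H^{\frac{3}{2}}$)
$\left(-1 - -1\right) b{\left(7 \right)} D{\left(5 \right)} = \left(-1 - -1\right) 7^{\frac{3}{2}} \cdot 8 \cdot 5 = \left(-1 + 1\right) 7 \sqrt{7} \cdot 40 = 0 \cdot 7 \sqrt{7} \cdot 40 = 0 \cdot 40 = 0$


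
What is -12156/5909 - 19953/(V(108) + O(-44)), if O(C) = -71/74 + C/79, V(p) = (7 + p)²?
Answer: -1628970031002/456792201865 ≈ -3.5661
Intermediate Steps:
O(C) = -71/74 + C/79 (O(C) = -71*1/74 + C*(1/79) = -71/74 + C/79)
-12156/5909 - 19953/(V(108) + O(-44)) = -12156/5909 - 19953/((7 + 108)² + (-71/74 + (1/79)*(-44))) = -12156*1/5909 - 19953/(115² + (-71/74 - 44/79)) = -12156/5909 - 19953/(13225 - 8865/5846) = -12156/5909 - 19953/77304485/5846 = -12156/5909 - 19953*5846/77304485 = -12156/5909 - 116645238/77304485 = -1628970031002/456792201865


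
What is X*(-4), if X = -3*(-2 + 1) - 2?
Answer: -4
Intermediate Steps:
X = 1 (X = -3*(-1) - 2 = 3 - 2 = 1)
X*(-4) = 1*(-4) = -4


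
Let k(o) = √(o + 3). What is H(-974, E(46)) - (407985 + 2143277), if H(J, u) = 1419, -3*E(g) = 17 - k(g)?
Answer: -2549843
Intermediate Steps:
k(o) = √(3 + o)
E(g) = -17/3 + √(3 + g)/3 (E(g) = -(17 - √(3 + g))/3 = -17/3 + √(3 + g)/3)
H(-974, E(46)) - (407985 + 2143277) = 1419 - (407985 + 2143277) = 1419 - 1*2551262 = 1419 - 2551262 = -2549843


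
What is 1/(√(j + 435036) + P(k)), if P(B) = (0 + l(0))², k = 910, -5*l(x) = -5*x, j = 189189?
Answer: √24969/124845 ≈ 0.0012657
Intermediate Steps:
l(x) = x (l(x) = -(-1)*x = x)
P(B) = 0 (P(B) = (0 + 0)² = 0² = 0)
1/(√(j + 435036) + P(k)) = 1/(√(189189 + 435036) + 0) = 1/(√624225 + 0) = 1/(5*√24969 + 0) = 1/(5*√24969) = √24969/124845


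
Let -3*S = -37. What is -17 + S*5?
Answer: 134/3 ≈ 44.667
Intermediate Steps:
S = 37/3 (S = -1/3*(-37) = 37/3 ≈ 12.333)
-17 + S*5 = -17 + (37/3)*5 = -17 + 185/3 = 134/3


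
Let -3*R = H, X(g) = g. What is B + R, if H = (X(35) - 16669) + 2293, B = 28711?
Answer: 100474/3 ≈ 33491.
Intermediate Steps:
H = -14341 (H = (35 - 16669) + 2293 = -16634 + 2293 = -14341)
R = 14341/3 (R = -⅓*(-14341) = 14341/3 ≈ 4780.3)
B + R = 28711 + 14341/3 = 100474/3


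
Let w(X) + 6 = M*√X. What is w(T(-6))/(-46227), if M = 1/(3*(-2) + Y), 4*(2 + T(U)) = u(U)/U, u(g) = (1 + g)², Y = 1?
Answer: 2/15409 + I*√438/2773620 ≈ 0.00012979 + 7.5455e-6*I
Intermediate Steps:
T(U) = -2 + (1 + U)²/(4*U) (T(U) = -2 + ((1 + U)²/U)/4 = -2 + (1 + U)²/(4*U))
M = -⅕ (M = 1/(3*(-2) + 1) = 1/(-6 + 1) = 1/(-5) = -⅕ ≈ -0.20000)
w(X) = -6 - √X/5
w(T(-6))/(-46227) = (-6 - √(-2 + (¼)*(1 - 6)²/(-6))/5)/(-46227) = (-6 - √(-2 + (¼)*(-⅙)*(-5)²)/5)*(-1/46227) = (-6 - √(-2 + (¼)*(-⅙)*25)/5)*(-1/46227) = (-6 - √(-2 - 25/24)/5)*(-1/46227) = (-6 - I*√438/60)*(-1/46227) = 2/15409 + I*√438/2773620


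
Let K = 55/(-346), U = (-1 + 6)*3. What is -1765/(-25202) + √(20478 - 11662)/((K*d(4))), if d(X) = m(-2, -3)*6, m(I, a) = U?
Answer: 1765/25202 - 692*√551/2475 ≈ -6.4930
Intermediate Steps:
U = 15 (U = 5*3 = 15)
K = -55/346 (K = 55*(-1/346) = -55/346 ≈ -0.15896)
m(I, a) = 15
d(X) = 90 (d(X) = 15*6 = 90)
-1765/(-25202) + √(20478 - 11662)/((K*d(4))) = -1765/(-25202) + √(20478 - 11662)/((-55/346*90)) = -1765*(-1/25202) + √8816/(-2475/173) = 1765/25202 + (4*√551)*(-173/2475) = 1765/25202 - 692*√551/2475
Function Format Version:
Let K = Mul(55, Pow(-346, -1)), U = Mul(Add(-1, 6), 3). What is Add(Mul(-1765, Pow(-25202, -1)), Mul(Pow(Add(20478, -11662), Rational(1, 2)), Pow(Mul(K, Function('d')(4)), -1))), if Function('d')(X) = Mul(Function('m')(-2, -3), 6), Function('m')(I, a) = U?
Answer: Add(Rational(1765, 25202), Mul(Rational(-692, 2475), Pow(551, Rational(1, 2)))) ≈ -6.4930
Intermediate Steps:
U = 15 (U = Mul(5, 3) = 15)
K = Rational(-55, 346) (K = Mul(55, Rational(-1, 346)) = Rational(-55, 346) ≈ -0.15896)
Function('m')(I, a) = 15
Function('d')(X) = 90 (Function('d')(X) = Mul(15, 6) = 90)
Add(Mul(-1765, Pow(-25202, -1)), Mul(Pow(Add(20478, -11662), Rational(1, 2)), Pow(Mul(K, Function('d')(4)), -1))) = Add(Mul(-1765, Pow(-25202, -1)), Mul(Pow(Add(20478, -11662), Rational(1, 2)), Pow(Mul(Rational(-55, 346), 90), -1))) = Add(Mul(-1765, Rational(-1, 25202)), Mul(Pow(8816, Rational(1, 2)), Pow(Rational(-2475, 173), -1))) = Add(Rational(1765, 25202), Mul(Mul(4, Pow(551, Rational(1, 2))), Rational(-173, 2475))) = Add(Rational(1765, 25202), Mul(Rational(-692, 2475), Pow(551, Rational(1, 2))))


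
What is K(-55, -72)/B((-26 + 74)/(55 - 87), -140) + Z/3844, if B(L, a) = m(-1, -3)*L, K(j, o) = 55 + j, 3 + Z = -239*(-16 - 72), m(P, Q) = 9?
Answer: 21029/3844 ≈ 5.4706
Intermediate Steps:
Z = 21029 (Z = -3 - 239*(-16 - 72) = -3 - 239*(-88) = -3 + 21032 = 21029)
B(L, a) = 9*L
K(-55, -72)/B((-26 + 74)/(55 - 87), -140) + Z/3844 = (55 - 55)/((9*((-26 + 74)/(55 - 87)))) + 21029/3844 = 0/((9*(48/(-32)))) + 21029*(1/3844) = 0/((9*(48*(-1/32)))) + 21029/3844 = 0/((9*(-3/2))) + 21029/3844 = 0/(-27/2) + 21029/3844 = 0*(-2/27) + 21029/3844 = 0 + 21029/3844 = 21029/3844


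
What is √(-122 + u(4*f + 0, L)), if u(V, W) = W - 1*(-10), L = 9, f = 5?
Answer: I*√103 ≈ 10.149*I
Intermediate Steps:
u(V, W) = 10 + W (u(V, W) = W + 10 = 10 + W)
√(-122 + u(4*f + 0, L)) = √(-122 + (10 + 9)) = √(-122 + 19) = √(-103) = I*√103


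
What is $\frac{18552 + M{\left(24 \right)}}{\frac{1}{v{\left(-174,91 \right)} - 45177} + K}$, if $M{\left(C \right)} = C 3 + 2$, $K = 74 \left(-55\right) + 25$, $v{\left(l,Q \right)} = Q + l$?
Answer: $- \frac{843012760}{183076701} \approx -4.6047$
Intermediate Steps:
$K = -4045$ ($K = -4070 + 25 = -4045$)
$M{\left(C \right)} = 2 + 3 C$ ($M{\left(C \right)} = 3 C + 2 = 2 + 3 C$)
$\frac{18552 + M{\left(24 \right)}}{\frac{1}{v{\left(-174,91 \right)} - 45177} + K} = \frac{18552 + \left(2 + 3 \cdot 24\right)}{\frac{1}{\left(91 - 174\right) - 45177} - 4045} = \frac{18552 + \left(2 + 72\right)}{\frac{1}{-83 - 45177} - 4045} = \frac{18552 + 74}{\frac{1}{-45260} - 4045} = \frac{18626}{- \frac{1}{45260} - 4045} = \frac{18626}{- \frac{183076701}{45260}} = 18626 \left(- \frac{45260}{183076701}\right) = - \frac{843012760}{183076701}$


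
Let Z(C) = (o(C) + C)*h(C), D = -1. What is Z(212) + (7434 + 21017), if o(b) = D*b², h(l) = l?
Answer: -9454733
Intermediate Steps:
o(b) = -b²
Z(C) = C*(C - C²) (Z(C) = (-C² + C)*C = (C - C²)*C = C*(C - C²))
Z(212) + (7434 + 21017) = 212²*(1 - 1*212) + (7434 + 21017) = 44944*(1 - 212) + 28451 = 44944*(-211) + 28451 = -9483184 + 28451 = -9454733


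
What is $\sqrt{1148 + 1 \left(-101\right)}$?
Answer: $\sqrt{1047} \approx 32.357$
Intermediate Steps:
$\sqrt{1148 + 1 \left(-101\right)} = \sqrt{1148 - 101} = \sqrt{1047}$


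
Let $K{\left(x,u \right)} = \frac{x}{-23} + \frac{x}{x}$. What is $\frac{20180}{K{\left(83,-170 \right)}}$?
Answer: $- \frac{23207}{3} \approx -7735.7$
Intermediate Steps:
$K{\left(x,u \right)} = 1 - \frac{x}{23}$ ($K{\left(x,u \right)} = x \left(- \frac{1}{23}\right) + 1 = - \frac{x}{23} + 1 = 1 - \frac{x}{23}$)
$\frac{20180}{K{\left(83,-170 \right)}} = \frac{20180}{1 - \frac{83}{23}} = \frac{20180}{- \frac{60}{23}} = 20180 \left(- \frac{23}{60}\right) = - \frac{23207}{3}$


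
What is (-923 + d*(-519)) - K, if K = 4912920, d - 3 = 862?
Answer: -5362778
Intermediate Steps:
d = 865 (d = 3 + 862 = 865)
(-923 + d*(-519)) - K = (-923 + 865*(-519)) - 1*4912920 = (-923 - 448935) - 4912920 = -449858 - 4912920 = -5362778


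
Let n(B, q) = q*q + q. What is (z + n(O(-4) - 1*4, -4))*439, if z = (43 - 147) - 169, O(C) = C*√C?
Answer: -114579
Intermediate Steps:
O(C) = C^(3/2)
z = -273 (z = -104 - 169 = -273)
n(B, q) = q + q² (n(B, q) = q² + q = q + q²)
(z + n(O(-4) - 1*4, -4))*439 = (-273 - 4*(1 - 4))*439 = (-273 - 4*(-3))*439 = (-273 + 12)*439 = -261*439 = -114579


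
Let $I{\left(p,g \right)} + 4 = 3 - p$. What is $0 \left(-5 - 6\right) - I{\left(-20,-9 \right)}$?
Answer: $-19$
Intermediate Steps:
$I{\left(p,g \right)} = -1 - p$ ($I{\left(p,g \right)} = -4 - \left(-3 + p\right) = -1 - p$)
$0 \left(-5 - 6\right) - I{\left(-20,-9 \right)} = 0 \left(-5 - 6\right) - \left(-1 - -20\right) = 0 \left(-11\right) - \left(-1 + 20\right) = 0 - 19 = -19$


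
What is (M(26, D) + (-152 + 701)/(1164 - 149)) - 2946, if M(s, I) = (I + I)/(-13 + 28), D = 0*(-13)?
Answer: -2989641/1015 ≈ -2945.5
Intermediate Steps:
D = 0
M(s, I) = 2*I/15 (M(s, I) = (2*I)/15 = (2*I)*(1/15) = 2*I/15)
(M(26, D) + (-152 + 701)/(1164 - 149)) - 2946 = ((2/15)*0 + (-152 + 701)/(1164 - 149)) - 2946 = (0 + 549/1015) - 2946 = 549/1015 - 2946 = -2989641/1015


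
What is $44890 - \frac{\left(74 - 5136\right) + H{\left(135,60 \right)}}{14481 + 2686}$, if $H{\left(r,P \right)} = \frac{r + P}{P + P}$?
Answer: $\frac{6165053523}{137336} \approx 44890.0$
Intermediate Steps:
$H{\left(r,P \right)} = \frac{P + r}{2 P}$
$44890 - \frac{\left(74 - 5136\right) + H{\left(135,60 \right)}}{14481 + 2686} = 44890 - \frac{\left(74 - 5136\right) + \frac{60 + 135}{2 \cdot 60}}{14481 + 2686} = 44890 - \frac{\left(74 - 5136\right) + \frac{1}{2} \cdot \frac{1}{60} \cdot 195}{17167} = 44890 - \left(-5062 + \frac{13}{8}\right) \frac{1}{17167} = 44890 - \left(- \frac{40483}{8}\right) \frac{1}{17167} = 44890 - - \frac{40483}{137336} = 44890 + \frac{40483}{137336} = \frac{6165053523}{137336}$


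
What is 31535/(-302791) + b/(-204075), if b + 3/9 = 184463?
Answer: -186867421283/185376219975 ≈ -1.0080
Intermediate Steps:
b = 553388/3 (b = -⅓ + 184463 = 553388/3 ≈ 1.8446e+5)
31535/(-302791) + b/(-204075) = 31535/(-302791) + (553388/3)/(-204075) = 31535*(-1/302791) + (553388/3)*(-1/204075) = -31535/302791 - 553388/612225 = -186867421283/185376219975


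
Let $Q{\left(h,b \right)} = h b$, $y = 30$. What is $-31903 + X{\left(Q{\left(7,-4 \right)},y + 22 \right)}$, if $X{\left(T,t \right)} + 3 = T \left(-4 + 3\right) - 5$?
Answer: $-31883$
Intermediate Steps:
$Q{\left(h,b \right)} = b h$
$X{\left(T,t \right)} = -8 - T$ ($X{\left(T,t \right)} = -3 + \left(T \left(-4 + 3\right) - 5\right) = -3 + \left(T \left(-1\right) - 5\right) = -3 - \left(5 + T\right) = -8 - T$)
$-31903 + X{\left(Q{\left(7,-4 \right)},y + 22 \right)} = -31903 - \left(8 - 28\right) = -31903 - -20 = -31903 + \left(-8 + 28\right) = -31903 + 20 = -31883$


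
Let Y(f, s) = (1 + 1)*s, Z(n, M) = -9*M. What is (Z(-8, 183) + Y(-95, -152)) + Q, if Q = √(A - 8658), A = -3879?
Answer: -1951 + 3*I*√1393 ≈ -1951.0 + 111.97*I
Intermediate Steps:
Y(f, s) = 2*s
Q = 3*I*√1393 (Q = √(-3879 - 8658) = √(-12537) = 3*I*√1393 ≈ 111.97*I)
(Z(-8, 183) + Y(-95, -152)) + Q = (-9*183 + 2*(-152)) + 3*I*√1393 = (-1647 - 304) + 3*I*√1393 = -1951 + 3*I*√1393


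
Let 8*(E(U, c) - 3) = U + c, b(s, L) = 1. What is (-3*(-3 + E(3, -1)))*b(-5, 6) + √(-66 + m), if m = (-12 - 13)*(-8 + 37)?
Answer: -¾ + I*√791 ≈ -0.75 + 28.125*I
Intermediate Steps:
E(U, c) = 3 + U/8 + c/8 (E(U, c) = 3 + (U + c)/8 = 3 + (U/8 + c/8) = 3 + U/8 + c/8)
m = -725 (m = -25*29 = -725)
(-3*(-3 + E(3, -1)))*b(-5, 6) + √(-66 + m) = -3*(-3 + (3 + (⅛)*3 + (⅛)*(-1)))*1 + √(-66 - 725) = -3*(-3 + (3 + 3/8 - ⅛))*1 + √(-791) = -3*(-3 + 13/4)*1 + I*√791 = -3*¼*1 + I*√791 = -¾*1 + I*√791 = -¾ + I*√791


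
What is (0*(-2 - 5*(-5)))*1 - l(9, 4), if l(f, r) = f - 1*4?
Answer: -5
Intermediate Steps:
l(f, r) = -4 + f (l(f, r) = f - 4 = -4 + f)
(0*(-2 - 5*(-5)))*1 - l(9, 4) = (0*(-2 - 5*(-5)))*1 - (-4 + 9) = (0*(-2 + 25))*1 - 1*5 = (0*23)*1 - 5 = 0*1 - 5 = 0 - 5 = -5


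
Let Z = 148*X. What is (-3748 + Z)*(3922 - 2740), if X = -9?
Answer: -6004560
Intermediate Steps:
Z = -1332 (Z = 148*(-9) = -1332)
(-3748 + Z)*(3922 - 2740) = (-3748 - 1332)*(3922 - 2740) = -5080*1182 = -6004560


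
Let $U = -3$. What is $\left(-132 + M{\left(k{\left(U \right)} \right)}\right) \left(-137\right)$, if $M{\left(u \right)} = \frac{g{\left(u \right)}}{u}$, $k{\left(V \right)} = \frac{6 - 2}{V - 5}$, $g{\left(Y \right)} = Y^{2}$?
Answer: $\frac{36305}{2} \approx 18153.0$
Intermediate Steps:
$k{\left(V \right)} = \frac{4}{-5 + V}$
$M{\left(u \right)} = u$ ($M{\left(u \right)} = \frac{u^{2}}{u} = u$)
$\left(-132 + M{\left(k{\left(U \right)} \right)}\right) \left(-137\right) = \left(-132 + \frac{4}{-5 - 3}\right) \left(-137\right) = \left(-132 + \frac{4}{-8}\right) \left(-137\right) = \left(-132 + 4 \left(- \frac{1}{8}\right)\right) \left(-137\right) = \left(-132 - \frac{1}{2}\right) \left(-137\right) = \left(- \frac{265}{2}\right) \left(-137\right) = \frac{36305}{2}$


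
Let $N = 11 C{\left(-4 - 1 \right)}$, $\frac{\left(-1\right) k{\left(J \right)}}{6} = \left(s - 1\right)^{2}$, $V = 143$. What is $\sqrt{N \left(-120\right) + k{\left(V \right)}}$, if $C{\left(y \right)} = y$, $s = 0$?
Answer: $\sqrt{6594} \approx 81.203$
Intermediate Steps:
$k{\left(J \right)} = -6$ ($k{\left(J \right)} = - 6 \left(0 - 1\right)^{2} = - 6 \left(-1\right)^{2} = \left(-6\right) 1 = -6$)
$N = -55$ ($N = 11 \left(-4 - 1\right) = 11 \left(-5\right) = -55$)
$\sqrt{N \left(-120\right) + k{\left(V \right)}} = \sqrt{\left(-55\right) \left(-120\right) - 6} = \sqrt{6600 - 6} = \sqrt{6594}$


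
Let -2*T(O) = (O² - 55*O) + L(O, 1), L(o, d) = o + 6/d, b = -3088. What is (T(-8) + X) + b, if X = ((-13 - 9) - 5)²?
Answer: -2610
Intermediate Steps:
T(O) = -3 + 27*O - O²/2 (T(O) = -((O² - 55*O) + (O + 6/1))/2 = -((O² - 55*O) + (O + 6*1))/2 = -((O² - 55*O) + (O + 6))/2 = -((O² - 55*O) + (6 + O))/2 = -(6 + O² - 54*O)/2 = -3 + 27*O - O²/2)
X = 729 (X = (-22 - 5)² = (-27)² = 729)
(T(-8) + X) + b = ((-3 + 27*(-8) - ½*(-8)²) + 729) - 3088 = ((-3 - 216 - ½*64) + 729) - 3088 = ((-3 - 216 - 32) + 729) - 3088 = (-251 + 729) - 3088 = 478 - 3088 = -2610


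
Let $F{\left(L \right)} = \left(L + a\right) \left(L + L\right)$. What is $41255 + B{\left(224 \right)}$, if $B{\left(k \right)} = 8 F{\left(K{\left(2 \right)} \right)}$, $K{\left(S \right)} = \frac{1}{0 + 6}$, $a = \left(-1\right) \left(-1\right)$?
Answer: $\frac{371323}{9} \approx 41258.0$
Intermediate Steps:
$a = 1$
$K{\left(S \right)} = \frac{1}{6}$
$F{\left(L \right)} = 2 L \left(1 + L\right)$ ($F{\left(L \right)} = \left(L + 1\right) \left(L + L\right) = \left(1 + L\right) 2 L = 2 L \left(1 + L\right)$)
$B{\left(k \right)} = \frac{28}{9}$ ($B{\left(k \right)} = 8 \cdot 2 \cdot \frac{1}{6} \left(1 + \frac{1}{6}\right) = 8 \cdot 2 \cdot \frac{1}{6} \cdot \frac{7}{6} = 8 \cdot \frac{7}{18} = \frac{28}{9}$)
$41255 + B{\left(224 \right)} = 41255 + \frac{28}{9} = \frac{371323}{9}$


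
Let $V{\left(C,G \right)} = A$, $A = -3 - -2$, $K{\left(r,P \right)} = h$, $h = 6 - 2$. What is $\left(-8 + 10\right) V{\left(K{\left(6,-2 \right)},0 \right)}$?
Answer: $-2$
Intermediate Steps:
$h = 4$ ($h = 6 - 2 = 4$)
$K{\left(r,P \right)} = 4$
$A = -1$ ($A = -3 + 2 = -1$)
$V{\left(C,G \right)} = -1$
$\left(-8 + 10\right) V{\left(K{\left(6,-2 \right)},0 \right)} = \left(-8 + 10\right) \left(-1\right) = 2 \left(-1\right) = -2$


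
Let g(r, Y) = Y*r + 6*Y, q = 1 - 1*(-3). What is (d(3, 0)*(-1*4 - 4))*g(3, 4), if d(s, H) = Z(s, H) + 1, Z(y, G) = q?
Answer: -1440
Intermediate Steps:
q = 4 (q = 1 + 3 = 4)
Z(y, G) = 4
d(s, H) = 5 (d(s, H) = 4 + 1 = 5)
g(r, Y) = 6*Y + Y*r
(d(3, 0)*(-1*4 - 4))*g(3, 4) = (5*(-1*4 - 4))*(4*(6 + 3)) = (5*(-4 - 4))*(4*9) = (5*(-8))*36 = -40*36 = -1440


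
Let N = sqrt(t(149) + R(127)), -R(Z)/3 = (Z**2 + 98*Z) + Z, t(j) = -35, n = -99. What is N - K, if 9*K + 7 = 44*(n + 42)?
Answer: 2515/9 + I*sqrt(86141) ≈ 279.44 + 293.5*I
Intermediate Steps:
R(Z) = -297*Z - 3*Z**2 (R(Z) = -3*((Z**2 + 98*Z) + Z) = -3*(Z**2 + 99*Z) = -297*Z - 3*Z**2)
N = I*sqrt(86141) (N = sqrt(-35 - 3*127*(99 + 127)) = sqrt(-35 - 3*127*226) = sqrt(-35 - 86106) = sqrt(-86141) = I*sqrt(86141) ≈ 293.5*I)
K = -2515/9 (K = -7/9 + (44*(-99 + 42))/9 = -7/9 + (44*(-57))/9 = -7/9 + (1/9)*(-2508) = -7/9 - 836/3 = -2515/9 ≈ -279.44)
N - K = I*sqrt(86141) - 1*(-2515/9) = I*sqrt(86141) + 2515/9 = 2515/9 + I*sqrt(86141)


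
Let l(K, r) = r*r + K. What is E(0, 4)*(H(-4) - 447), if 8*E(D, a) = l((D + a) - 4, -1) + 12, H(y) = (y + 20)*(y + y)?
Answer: -7475/8 ≈ -934.38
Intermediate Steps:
H(y) = 2*y*(20 + y) (H(y) = (20 + y)*(2*y) = 2*y*(20 + y))
l(K, r) = K + r² (l(K, r) = r² + K = K + r²)
E(D, a) = 9/8 + D/8 + a/8 (E(D, a) = ((((D + a) - 4) + (-1)²) + 12)/8 = (((-4 + D + a) + 1) + 12)/8 = ((-3 + D + a) + 12)/8 = (9 + D + a)/8 = 9/8 + D/8 + a/8)
E(0, 4)*(H(-4) - 447) = (9/8 + (⅛)*0 + (⅛)*4)*(2*(-4)*(20 - 4) - 447) = (9/8 + 0 + ½)*(2*(-4)*16 - 447) = 13*(-128 - 447)/8 = (13/8)*(-575) = -7475/8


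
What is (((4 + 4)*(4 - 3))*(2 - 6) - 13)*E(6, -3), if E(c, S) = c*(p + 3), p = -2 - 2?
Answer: 270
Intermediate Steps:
p = -4
E(c, S) = -c (E(c, S) = c*(-4 + 3) = c*(-1) = -c)
(((4 + 4)*(4 - 3))*(2 - 6) - 13)*E(6, -3) = (((4 + 4)*(4 - 3))*(2 - 6) - 13)*(-1*6) = ((8*1)*(-4) - 13)*(-6) = (8*(-4) - 13)*(-6) = (-32 - 13)*(-6) = -45*(-6) = 270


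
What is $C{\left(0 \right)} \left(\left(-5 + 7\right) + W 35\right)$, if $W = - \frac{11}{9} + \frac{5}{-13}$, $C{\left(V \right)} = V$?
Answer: $0$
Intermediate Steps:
$W = - \frac{188}{117}$ ($W = \left(-11\right) \frac{1}{9} + 5 \left(- \frac{1}{13}\right) = - \frac{11}{9} - \frac{5}{13} = - \frac{188}{117} \approx -1.6068$)
$C{\left(0 \right)} \left(\left(-5 + 7\right) + W 35\right) = 0 \left(\left(-5 + 7\right) - \frac{6580}{117}\right) = 0 \left(2 - \frac{6580}{117}\right) = 0 \left(- \frac{6346}{117}\right) = 0$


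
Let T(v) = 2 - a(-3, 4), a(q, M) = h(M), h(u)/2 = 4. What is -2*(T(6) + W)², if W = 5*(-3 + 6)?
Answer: -162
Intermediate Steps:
h(u) = 8 (h(u) = 2*4 = 8)
a(q, M) = 8
T(v) = -6 (T(v) = 2 - 1*8 = 2 - 8 = -6)
W = 15 (W = 5*3 = 15)
-2*(T(6) + W)² = -2*(-6 + 15)² = -2*9² = -2*81 = -162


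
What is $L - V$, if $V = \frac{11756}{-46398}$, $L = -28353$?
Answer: $- \frac{657755369}{23199} \approx -28353.0$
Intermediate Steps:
$V = - \frac{5878}{23199}$ ($V = 11756 \left(- \frac{1}{46398}\right) = - \frac{5878}{23199} \approx -0.25337$)
$L - V = -28353 - - \frac{5878}{23199} = -28353 + \frac{5878}{23199} = - \frac{657755369}{23199}$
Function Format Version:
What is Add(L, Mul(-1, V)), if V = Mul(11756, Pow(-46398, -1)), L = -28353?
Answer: Rational(-657755369, 23199) ≈ -28353.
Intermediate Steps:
V = Rational(-5878, 23199) (V = Mul(11756, Rational(-1, 46398)) = Rational(-5878, 23199) ≈ -0.25337)
Add(L, Mul(-1, V)) = Add(-28353, Mul(-1, Rational(-5878, 23199))) = Add(-28353, Rational(5878, 23199)) = Rational(-657755369, 23199)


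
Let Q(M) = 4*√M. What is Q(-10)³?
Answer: -640*I*√10 ≈ -2023.9*I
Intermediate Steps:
Q(-10)³ = (4*√(-10))³ = (4*(I*√10))³ = (4*I*√10)³ = -640*I*√10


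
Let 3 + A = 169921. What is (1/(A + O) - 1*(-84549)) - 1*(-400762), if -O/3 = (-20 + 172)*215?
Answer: 34883184059/71878 ≈ 4.8531e+5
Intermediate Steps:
O = -98040 (O = -3*(-20 + 172)*215 = -456*215 = -3*32680 = -98040)
A = 169918 (A = -3 + 169921 = 169918)
(1/(A + O) - 1*(-84549)) - 1*(-400762) = (1/(169918 - 98040) - 1*(-84549)) - 1*(-400762) = (1/71878 + 84549) + 400762 = 6077213023/71878 + 400762 = 34883184059/71878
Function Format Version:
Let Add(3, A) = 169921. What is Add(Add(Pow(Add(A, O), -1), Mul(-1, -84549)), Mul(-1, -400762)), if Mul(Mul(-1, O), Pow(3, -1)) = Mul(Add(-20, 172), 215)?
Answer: Rational(34883184059, 71878) ≈ 4.8531e+5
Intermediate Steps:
O = -98040 (O = Mul(-3, Mul(Add(-20, 172), 215)) = Mul(-3, Mul(152, 215)) = Mul(-3, 32680) = -98040)
A = 169918 (A = Add(-3, 169921) = 169918)
Add(Add(Pow(Add(A, O), -1), Mul(-1, -84549)), Mul(-1, -400762)) = Add(Add(Pow(Add(169918, -98040), -1), Mul(-1, -84549)), Mul(-1, -400762)) = Add(Add(Pow(71878, -1), 84549), 400762) = Add(Add(Rational(1, 71878), 84549), 400762) = Add(Rational(6077213023, 71878), 400762) = Rational(34883184059, 71878)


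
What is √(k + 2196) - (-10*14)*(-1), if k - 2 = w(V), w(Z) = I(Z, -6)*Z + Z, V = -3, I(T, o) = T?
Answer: -140 + 2*√551 ≈ -93.053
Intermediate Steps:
w(Z) = Z + Z² (w(Z) = Z*Z + Z = Z² + Z = Z + Z²)
k = 8 (k = 2 - 3*(1 - 3) = 2 - 3*(-2) = 2 + 6 = 8)
√(k + 2196) - (-10*14)*(-1) = √(8 + 2196) - (-10*14)*(-1) = √2204 - (-140)*(-1) = 2*√551 - 1*140 = 2*√551 - 140 = -140 + 2*√551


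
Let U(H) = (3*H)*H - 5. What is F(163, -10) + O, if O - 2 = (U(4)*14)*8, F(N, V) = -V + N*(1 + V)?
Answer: 3361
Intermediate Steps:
U(H) = -5 + 3*H² (U(H) = 3*H² - 5 = -5 + 3*H²)
O = 4818 (O = 2 + ((-5 + 3*4²)*14)*8 = 2 + ((-5 + 3*16)*14)*8 = 2 + ((-5 + 48)*14)*8 = 2 + (43*14)*8 = 2 + 602*8 = 2 + 4816 = 4818)
F(163, -10) + O = (163 - 1*(-10) + 163*(-10)) + 4818 = (163 + 10 - 1630) + 4818 = -1457 + 4818 = 3361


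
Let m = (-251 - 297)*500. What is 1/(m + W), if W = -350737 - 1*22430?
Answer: -1/647167 ≈ -1.5452e-6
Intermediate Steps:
m = -274000 (m = -548*500 = -274000)
W = -373167 (W = -350737 - 22430 = -373167)
1/(m + W) = 1/(-274000 - 373167) = 1/(-647167) = -1/647167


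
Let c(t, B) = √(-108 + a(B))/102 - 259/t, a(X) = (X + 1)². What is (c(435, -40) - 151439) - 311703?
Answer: -201467029/435 + √157/34 ≈ -4.6314e+5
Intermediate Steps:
a(X) = (1 + X)²
c(t, B) = -259/t + √(-108 + (1 + B)²)/102 (c(t, B) = √(-108 + (1 + B)²)/102 - 259/t = -259/t + √(-108 + (1 + B)²)/102)
(c(435, -40) - 151439) - 311703 = ((-259/435 + √(-108 + (1 - 40)²)/102) - 151439) - 311703 = ((-259*1/435 + √(-108 + (-39)²)/102) - 151439) - 311703 = ((-259/435 + √(-108 + 1521)/102) - 151439) - 311703 = ((-259/435 + √1413/102) - 151439) - 311703 = ((-259/435 + (3*√157)/102) - 151439) - 311703 = ((-259/435 + √157/34) - 151439) - 311703 = (-65876224/435 + √157/34) - 311703 = -201467029/435 + √157/34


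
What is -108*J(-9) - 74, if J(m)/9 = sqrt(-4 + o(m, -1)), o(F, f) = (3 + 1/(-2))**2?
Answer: -1532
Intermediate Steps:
o(F, f) = 25/4 (o(F, f) = (3 - 1/2)**2 = (5/2)**2 = 25/4)
J(m) = 27/2 (J(m) = 9*sqrt(-4 + 25/4) = 9*sqrt(9/4) = 9*(3/2) = 27/2)
-108*J(-9) - 74 = -108*27/2 - 74 = -1458 - 74 = -1532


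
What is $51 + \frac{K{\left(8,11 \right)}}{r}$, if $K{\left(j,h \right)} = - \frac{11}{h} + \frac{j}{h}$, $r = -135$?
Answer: $\frac{25246}{495} \approx 51.002$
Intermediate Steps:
$51 + \frac{K{\left(8,11 \right)}}{r} = 51 + \frac{\frac{1}{11} \left(-11 + 8\right)}{-135} = 51 + \frac{1}{11} \left(-3\right) \left(- \frac{1}{135}\right) = 51 - - \frac{1}{495} = 51 + \frac{1}{495} = \frac{25246}{495}$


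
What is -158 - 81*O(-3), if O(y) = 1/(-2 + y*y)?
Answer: -1187/7 ≈ -169.57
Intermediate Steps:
O(y) = 1/(-2 + y²)
-158 - 81*O(-3) = -158 - 81/(-2 + (-3)²) = -158 - 81/(-2 + 9) = -158 - 81/7 = -1187/7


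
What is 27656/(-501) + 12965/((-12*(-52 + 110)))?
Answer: -2860449/38744 ≈ -73.829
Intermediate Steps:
27656/(-501) + 12965/((-12*(-52 + 110))) = 27656*(-1/501) + 12965/((-12*58)) = -27656/501 + 12965/(-696) = -27656/501 + 12965*(-1/696) = -27656/501 - 12965/696 = -2860449/38744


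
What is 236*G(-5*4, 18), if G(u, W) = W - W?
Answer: 0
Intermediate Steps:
G(u, W) = 0
236*G(-5*4, 18) = 236*0 = 0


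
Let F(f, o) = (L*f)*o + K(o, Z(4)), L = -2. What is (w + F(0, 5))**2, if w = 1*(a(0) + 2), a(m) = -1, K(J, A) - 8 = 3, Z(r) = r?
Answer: 144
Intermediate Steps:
K(J, A) = 11 (K(J, A) = 8 + 3 = 11)
F(f, o) = 11 - 2*f*o (F(f, o) = (-2*f)*o + 11 = -2*f*o + 11 = 11 - 2*f*o)
w = 1 (w = 1*(-1 + 2) = 1*1 = 1)
(w + F(0, 5))**2 = (1 + (11 - 2*0*5))**2 = (1 + (11 + 0))**2 = (1 + 11)**2 = 12**2 = 144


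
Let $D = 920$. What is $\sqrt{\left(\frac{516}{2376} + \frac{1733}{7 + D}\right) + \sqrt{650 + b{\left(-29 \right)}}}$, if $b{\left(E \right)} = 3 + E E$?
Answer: $\frac{\sqrt{96429630 + 138638412 \sqrt{166}}}{6798} \approx 6.3827$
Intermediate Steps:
$b{\left(E \right)} = 3 + E^{2}$
$\sqrt{\left(\frac{516}{2376} + \frac{1733}{7 + D}\right) + \sqrt{650 + b{\left(-29 \right)}}} = \sqrt{\left(\frac{516}{2376} + \frac{1733}{7 + 920}\right) + \sqrt{650 + \left(3 + \left(-29\right)^{2}\right)}} = \sqrt{\left(516 \cdot \frac{1}{2376} + \frac{1733}{927}\right) + \sqrt{650 + \left(3 + 841\right)}} = \sqrt{\left(\frac{43}{198} + 1733 \cdot \frac{1}{927}\right) + \sqrt{650 + 844}} = \sqrt{\left(\frac{43}{198} + \frac{1733}{927}\right) + \sqrt{1494}} = \sqrt{\frac{14185}{6798} + 3 \sqrt{166}}$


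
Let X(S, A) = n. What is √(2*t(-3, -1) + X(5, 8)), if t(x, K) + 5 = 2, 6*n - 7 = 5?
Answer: 2*I ≈ 2.0*I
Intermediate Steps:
n = 2 (n = 7/6 + (⅙)*5 = 7/6 + ⅚ = 2)
X(S, A) = 2
t(x, K) = -3 (t(x, K) = -5 + 2 = -3)
√(2*t(-3, -1) + X(5, 8)) = √(2*(-3) + 2) = √(-6 + 2) = √(-4) = 2*I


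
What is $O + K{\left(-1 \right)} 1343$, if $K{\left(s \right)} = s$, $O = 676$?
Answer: $-667$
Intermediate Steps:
$O + K{\left(-1 \right)} 1343 = 676 - 1343 = -667$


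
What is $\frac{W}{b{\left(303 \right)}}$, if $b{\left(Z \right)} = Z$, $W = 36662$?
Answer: $\frac{36662}{303} \approx 121.0$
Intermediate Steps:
$\frac{W}{b{\left(303 \right)}} = \frac{36662}{303}$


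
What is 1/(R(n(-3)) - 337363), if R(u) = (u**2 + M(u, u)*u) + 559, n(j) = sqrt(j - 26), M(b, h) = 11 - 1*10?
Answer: -336833/113456469918 - I*sqrt(29)/113456469918 ≈ -2.9688e-6 - 4.7465e-11*I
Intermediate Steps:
M(b, h) = 1 (M(b, h) = 11 - 10 = 1)
n(j) = sqrt(-26 + j)
R(u) = 559 + u + u**2 (R(u) = (u**2 + 1*u) + 559 = (u**2 + u) + 559 = (u + u**2) + 559 = 559 + u + u**2)
1/(R(n(-3)) - 337363) = 1/((559 + sqrt(-26 - 3) + (sqrt(-26 - 3))**2) - 337363) = 1/((559 + sqrt(-29) + (sqrt(-29))**2) - 337363) = 1/((559 + I*sqrt(29) + (I*sqrt(29))**2) - 337363) = 1/((559 + I*sqrt(29) - 29) - 337363) = 1/((530 + I*sqrt(29)) - 337363) = 1/(-336833 + I*sqrt(29))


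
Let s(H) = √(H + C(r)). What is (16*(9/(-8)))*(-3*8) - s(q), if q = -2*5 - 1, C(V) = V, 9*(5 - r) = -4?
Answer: 432 - 5*I*√2/3 ≈ 432.0 - 2.357*I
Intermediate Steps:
r = 49/9 (r = 5 - ⅑*(-4) = 5 + 4/9 = 49/9 ≈ 5.4444)
q = -11 (q = -10 - 1 = -11)
s(H) = √(49/9 + H) (s(H) = √(H + 49/9) = √(49/9 + H))
(16*(9/(-8)))*(-3*8) - s(q) = (16*(9/(-8)))*(-3*8) - √(49 + 9*(-11))/3 = (16*(9*(-⅛)))*(-24) - √(49 - 99)/3 = (16*(-9/8))*(-24) - √(-50)/3 = -18*(-24) - 5*I*√2/3 = 432 - 5*I*√2/3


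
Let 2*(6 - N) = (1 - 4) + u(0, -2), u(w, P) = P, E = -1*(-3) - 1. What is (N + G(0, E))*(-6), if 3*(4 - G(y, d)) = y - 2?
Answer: -79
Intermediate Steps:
E = 2 (E = 3 - 1 = 2)
G(y, d) = 14/3 - y/3 (G(y, d) = 4 - (y - 2)/3 = 4 - (-2 + y)/3 = 4 + (2/3 - y/3) = 14/3 - y/3)
N = 17/2 (N = 6 - ((1 - 4) - 2)/2 = 6 - (-3 - 2)/2 = 6 - 1/2*(-5) = 6 + 5/2 = 17/2 ≈ 8.5000)
(N + G(0, E))*(-6) = (17/2 + (14/3 - 1/3*0))*(-6) = (17/2 + (14/3 + 0))*(-6) = (17/2 + 14/3)*(-6) = (79/6)*(-6) = -79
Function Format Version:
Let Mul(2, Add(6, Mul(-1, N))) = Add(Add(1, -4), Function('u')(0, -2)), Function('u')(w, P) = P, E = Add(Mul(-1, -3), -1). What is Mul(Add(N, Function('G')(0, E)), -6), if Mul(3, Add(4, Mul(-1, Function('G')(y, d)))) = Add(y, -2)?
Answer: -79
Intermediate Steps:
E = 2 (E = Add(3, -1) = 2)
Function('G')(y, d) = Add(Rational(14, 3), Mul(Rational(-1, 3), y)) (Function('G')(y, d) = Add(4, Mul(Rational(-1, 3), Add(y, -2))) = Add(4, Mul(Rational(-1, 3), Add(-2, y))) = Add(4, Add(Rational(2, 3), Mul(Rational(-1, 3), y))) = Add(Rational(14, 3), Mul(Rational(-1, 3), y)))
N = Rational(17, 2) (N = Add(6, Mul(Rational(-1, 2), Add(Add(1, -4), -2))) = Add(6, Mul(Rational(-1, 2), Add(-3, -2))) = Add(6, Mul(Rational(-1, 2), -5)) = Add(6, Rational(5, 2)) = Rational(17, 2) ≈ 8.5000)
Mul(Add(N, Function('G')(0, E)), -6) = Mul(Add(Rational(17, 2), Add(Rational(14, 3), Mul(Rational(-1, 3), 0))), -6) = Mul(Add(Rational(17, 2), Add(Rational(14, 3), 0)), -6) = Mul(Add(Rational(17, 2), Rational(14, 3)), -6) = Mul(Rational(79, 6), -6) = -79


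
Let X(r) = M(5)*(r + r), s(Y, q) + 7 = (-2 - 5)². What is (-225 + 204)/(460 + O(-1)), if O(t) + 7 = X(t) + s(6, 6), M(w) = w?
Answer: -21/485 ≈ -0.043299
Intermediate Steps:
s(Y, q) = 42 (s(Y, q) = -7 + (-2 - 5)² = -7 + (-7)² = -7 + 49 = 42)
X(r) = 10*r (X(r) = 5*(r + r) = 5*(2*r) = 10*r)
O(t) = 35 + 10*t (O(t) = -7 + (10*t + 42) = -7 + (42 + 10*t) = 35 + 10*t)
(-225 + 204)/(460 + O(-1)) = (-225 + 204)/(460 + (35 + 10*(-1))) = -21/(460 + (35 - 10)) = -21/(460 + 25) = -21/485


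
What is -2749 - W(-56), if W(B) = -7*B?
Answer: -3141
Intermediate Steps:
-2749 - W(-56) = -2749 - (-7)*(-56) = -2749 - 1*392 = -2749 - 392 = -3141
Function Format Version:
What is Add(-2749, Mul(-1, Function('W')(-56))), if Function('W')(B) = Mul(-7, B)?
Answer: -3141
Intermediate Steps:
Add(-2749, Mul(-1, Function('W')(-56))) = Add(-2749, Mul(-1, Mul(-7, -56))) = Add(-2749, Mul(-1, 392)) = Add(-2749, -392) = -3141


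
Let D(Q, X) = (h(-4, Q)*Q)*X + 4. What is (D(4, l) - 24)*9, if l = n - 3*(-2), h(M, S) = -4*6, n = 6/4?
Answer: -6660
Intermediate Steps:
n = 3/2 (n = 6*(¼) = 3/2 ≈ 1.5000)
h(M, S) = -24
l = 15/2 (l = 3/2 - 3*(-2) = 3/2 + 6 = 15/2 ≈ 7.5000)
D(Q, X) = 4 - 24*Q*X (D(Q, X) = (-24*Q)*X + 4 = -24*Q*X + 4 = 4 - 24*Q*X)
(D(4, l) - 24)*9 = ((4 - 24*4*15/2) - 24)*9 = ((4 - 720) - 24)*9 = (-716 - 24)*9 = -740*9 = -6660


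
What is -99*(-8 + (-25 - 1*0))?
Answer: 3267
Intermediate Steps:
-99*(-8 + (-25 - 1*0)) = -99*(-8 + (-25 + 0)) = -99*(-8 - 25) = -99*(-33) = 3267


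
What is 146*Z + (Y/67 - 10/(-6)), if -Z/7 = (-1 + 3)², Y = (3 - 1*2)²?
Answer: -821350/201 ≈ -4086.3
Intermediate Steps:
Y = 1 (Y = (3 - 2)² = 1² = 1)
Z = -28 (Z = -7*(-1 + 3)² = -7*2² = -7*4 = -28)
146*Z + (Y/67 - 10/(-6)) = 146*(-28) + (1/67 - 10/(-6)) = -4088 + (1*(1/67) - 10*(-⅙)) = -4088 + (1/67 + 5/3) = -4088 + 338/201 = -821350/201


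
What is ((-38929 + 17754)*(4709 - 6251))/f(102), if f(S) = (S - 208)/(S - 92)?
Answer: -163259250/53 ≈ -3.0804e+6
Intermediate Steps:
f(S) = (-208 + S)/(-92 + S)
((-38929 + 17754)*(4709 - 6251))/f(102) = ((-38929 + 17754)*(4709 - 6251))/(((-208 + 102)/(-92 + 102))) = (-21175*(-1542))/((-106/10)) = 32651850/(((⅒)*(-106))) = 32651850/(-53/5) = 32651850*(-5/53) = -163259250/53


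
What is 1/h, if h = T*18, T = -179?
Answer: -1/3222 ≈ -0.00031037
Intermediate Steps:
h = -3222 (h = -179*18 = -3222)
1/h = 1/(-3222) = -1/3222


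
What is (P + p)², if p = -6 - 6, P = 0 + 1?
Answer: 121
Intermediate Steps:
P = 1
p = -12
(P + p)² = (1 - 12)² = (-11)² = 121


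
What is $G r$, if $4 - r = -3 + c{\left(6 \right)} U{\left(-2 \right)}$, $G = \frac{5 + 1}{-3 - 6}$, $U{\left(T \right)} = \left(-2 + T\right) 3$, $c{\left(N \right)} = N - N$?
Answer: $- \frac{14}{3} \approx -4.6667$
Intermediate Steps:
$c{\left(N \right)} = 0$
$U{\left(T \right)} = -6 + 3 T$
$G = - \frac{2}{3}$ ($G = \frac{6}{-9} = 6 \left(- \frac{1}{9}\right) = - \frac{2}{3} \approx -0.66667$)
$r = 7$ ($r = 4 - \left(-3 + 0 \left(-6 + 3 \left(-2\right)\right)\right) = 4 - \left(-3 + 0 \left(-6 - 6\right)\right) = 4 - \left(-3 + 0 \left(-12\right)\right) = 4 - \left(-3 + 0\right) = 4 - -3 = 4 + 3 = 7$)
$G r = \left(- \frac{2}{3}\right) 7 = - \frac{14}{3}$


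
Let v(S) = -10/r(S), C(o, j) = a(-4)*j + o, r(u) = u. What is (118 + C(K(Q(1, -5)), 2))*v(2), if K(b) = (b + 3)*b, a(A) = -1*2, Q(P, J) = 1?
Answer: -590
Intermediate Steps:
a(A) = -2
K(b) = b*(3 + b) (K(b) = (3 + b)*b = b*(3 + b))
C(o, j) = o - 2*j (C(o, j) = -2*j + o = o - 2*j)
v(S) = -10/S
(118 + C(K(Q(1, -5)), 2))*v(2) = (118 + (1*(3 + 1) - 2*2))*(-10/2) = (118 + (1*4 - 4))*(-10*½) = (118 + (4 - 4))*(-5) = (118 + 0)*(-5) = 118*(-5) = -590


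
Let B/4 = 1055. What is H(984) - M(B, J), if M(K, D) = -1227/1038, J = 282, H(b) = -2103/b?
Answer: -54197/56744 ≈ -0.95511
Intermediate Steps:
B = 4220 (B = 4*1055 = 4220)
M(K, D) = -409/346 (M(K, D) = -1227*1/1038 = -409/346)
H(984) - M(B, J) = -2103/984 - 1*(-409/346) = -2103*1/984 + 409/346 = -701/328 + 409/346 = -54197/56744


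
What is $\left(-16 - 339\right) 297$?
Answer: $-105435$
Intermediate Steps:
$\left(-16 - 339\right) 297 = \left(-355\right) 297 = -105435$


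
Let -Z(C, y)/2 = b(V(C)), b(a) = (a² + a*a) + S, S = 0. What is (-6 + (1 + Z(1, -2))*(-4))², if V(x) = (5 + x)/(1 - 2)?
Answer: 320356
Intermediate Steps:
V(x) = -5 - x (V(x) = (5 + x)/(-1) = (5 + x)*(-1) = -5 - x)
b(a) = 2*a² (b(a) = (a² + a*a) + 0 = (a² + a²) + 0 = 2*a² + 0 = 2*a²)
Z(C, y) = -4*(-5 - C)²
(-6 + (1 + Z(1, -2))*(-4))² = (-6 + (1 - 4*(5 + 1)²)*(-4))² = (-6 + (1 - 4*6²)*(-4))² = (-6 + (1 - 4*36)*(-4))² = (-6 + (1 - 144)*(-4))² = (-6 - 143*(-4))² = (-6 + 572)² = 566² = 320356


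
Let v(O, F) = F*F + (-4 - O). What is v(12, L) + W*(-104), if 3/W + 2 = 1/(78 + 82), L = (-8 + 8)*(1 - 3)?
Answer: 44816/319 ≈ 140.49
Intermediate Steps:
L = 0 (L = 0*(-2) = 0)
W = -480/319 (W = 3/(-2 + 1/(78 + 82)) = 3/(-2 + 1/160) = 3/(-319/160) = 3*(-160/319) = -480/319 ≈ -1.5047)
v(O, F) = -4 + F**2 - O (v(O, F) = F**2 + (-4 - O) = -4 + F**2 - O)
v(12, L) + W*(-104) = (-4 + 0**2 - 1*12) - 480/319*(-104) = (-4 + 0 - 12) + 49920/319 = -16 + 49920/319 = 44816/319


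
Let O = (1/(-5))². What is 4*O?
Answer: 4/25 ≈ 0.16000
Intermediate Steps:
O = 1/25 (O = (-⅕)² = 1/25 ≈ 0.040000)
4*O = 4*(1/25) = 4/25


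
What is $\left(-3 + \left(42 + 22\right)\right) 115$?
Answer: $7015$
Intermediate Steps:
$\left(-3 + \left(42 + 22\right)\right) 115 = \left(-3 + 64\right) 115 = 61 \cdot 115 = 7015$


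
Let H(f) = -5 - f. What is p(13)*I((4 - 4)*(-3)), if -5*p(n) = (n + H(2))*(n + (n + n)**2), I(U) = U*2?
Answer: 0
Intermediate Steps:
I(U) = 2*U
p(n) = -(-7 + n)*(n + 4*n**2)/5 (p(n) = -(n + (-5 - 1*2))*(n + (n + n)**2)/5 = -(n + (-5 - 2))*(n + (2*n)**2)/5 = -(n - 7)*(n + 4*n**2)/5 = -(-7 + n)*(n + 4*n**2)/5)
p(13)*I((4 - 4)*(-3)) = ((1/5)*13*(7 - 4*13**2 + 27*13))*(2*((4 - 4)*(-3))) = ((1/5)*13*(7 - 4*169 + 351))*(2*(0*(-3))) = ((1/5)*13*(7 - 676 + 351))*(2*0) = ((1/5)*13*(-318))*0 = -4134/5*0 = 0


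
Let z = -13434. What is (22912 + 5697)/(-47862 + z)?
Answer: -28609/61296 ≈ -0.46674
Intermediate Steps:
(22912 + 5697)/(-47862 + z) = (22912 + 5697)/(-47862 - 13434) = 28609/(-61296) = 28609*(-1/61296) = -28609/61296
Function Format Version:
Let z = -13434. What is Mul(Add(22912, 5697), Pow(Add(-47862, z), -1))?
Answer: Rational(-28609, 61296) ≈ -0.46674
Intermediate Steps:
Mul(Add(22912, 5697), Pow(Add(-47862, z), -1)) = Mul(Add(22912, 5697), Pow(Add(-47862, -13434), -1)) = Mul(28609, Pow(-61296, -1)) = Mul(28609, Rational(-1, 61296)) = Rational(-28609, 61296)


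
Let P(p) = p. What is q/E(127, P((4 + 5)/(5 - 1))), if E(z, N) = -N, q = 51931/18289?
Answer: -207724/164601 ≈ -1.2620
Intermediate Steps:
q = 51931/18289 (q = 51931*(1/18289) = 51931/18289 ≈ 2.8395)
q/E(127, P((4 + 5)/(5 - 1))) = 51931/(18289*((-(4 + 5)/(5 - 1)))) = 51931/(18289*((-9/4))) = 51931/(18289*((-1*9/4))) = 51931/(18289*(-9/4)) = (51931/18289)*(-4/9) = -207724/164601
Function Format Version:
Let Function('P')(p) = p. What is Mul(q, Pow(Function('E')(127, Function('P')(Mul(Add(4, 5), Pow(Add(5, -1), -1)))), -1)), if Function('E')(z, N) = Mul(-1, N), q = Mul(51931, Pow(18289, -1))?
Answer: Rational(-207724, 164601) ≈ -1.2620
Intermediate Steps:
q = Rational(51931, 18289) (q = Mul(51931, Rational(1, 18289)) = Rational(51931, 18289) ≈ 2.8395)
Mul(q, Pow(Function('E')(127, Function('P')(Mul(Add(4, 5), Pow(Add(5, -1), -1)))), -1)) = Mul(Rational(51931, 18289), Pow(Mul(-1, Mul(Add(4, 5), Pow(Add(5, -1), -1))), -1)) = Mul(Rational(51931, 18289), Pow(Mul(-1, Mul(9, Pow(4, -1))), -1)) = Mul(Rational(51931, 18289), Pow(Mul(-1, Mul(9, Rational(1, 4))), -1)) = Mul(Rational(51931, 18289), Pow(Mul(-1, Rational(9, 4)), -1)) = Mul(Rational(51931, 18289), Pow(Rational(-9, 4), -1)) = Mul(Rational(51931, 18289), Rational(-4, 9)) = Rational(-207724, 164601)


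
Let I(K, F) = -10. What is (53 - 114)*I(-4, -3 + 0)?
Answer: 610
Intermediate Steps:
(53 - 114)*I(-4, -3 + 0) = (53 - 114)*(-10) = -61*(-10) = 610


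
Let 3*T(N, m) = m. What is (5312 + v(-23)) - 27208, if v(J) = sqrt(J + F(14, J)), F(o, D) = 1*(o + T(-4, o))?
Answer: -21896 + I*sqrt(39)/3 ≈ -21896.0 + 2.0817*I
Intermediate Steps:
T(N, m) = m/3
F(o, D) = 4*o/3 (F(o, D) = 1*(o + o/3) = 1*(4*o/3) = 4*o/3)
v(J) = sqrt(56/3 + J) (v(J) = sqrt(J + (4/3)*14) = sqrt(J + 56/3) = sqrt(56/3 + J))
(5312 + v(-23)) - 27208 = (5312 + sqrt(168 + 9*(-23))/3) - 27208 = (5312 + sqrt(168 - 207)/3) - 27208 = (5312 + sqrt(-39)/3) - 27208 = (5312 + (I*sqrt(39))/3) - 27208 = (5312 + I*sqrt(39)/3) - 27208 = -21896 + I*sqrt(39)/3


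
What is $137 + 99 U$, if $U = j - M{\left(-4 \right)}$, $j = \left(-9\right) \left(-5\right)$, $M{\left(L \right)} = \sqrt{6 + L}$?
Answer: $4592 - 99 \sqrt{2} \approx 4452.0$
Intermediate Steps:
$j = 45$
$U = 45 - \sqrt{2}$ ($U = 45 - \sqrt{6 - 4} = 45 - \sqrt{2} \approx 43.586$)
$137 + 99 U = 137 + 99 \left(45 - \sqrt{2}\right) = 137 + \left(4455 - 99 \sqrt{2}\right) = 4592 - 99 \sqrt{2}$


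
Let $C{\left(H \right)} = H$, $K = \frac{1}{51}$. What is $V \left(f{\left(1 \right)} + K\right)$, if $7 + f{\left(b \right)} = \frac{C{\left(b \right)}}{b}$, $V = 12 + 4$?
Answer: $- \frac{4880}{51} \approx -95.686$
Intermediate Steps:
$V = 16$
$K = \frac{1}{51} \approx 0.019608$
$f{\left(b \right)} = -6$ ($f{\left(b \right)} = -7 + \frac{b}{b} = -7 + 1 = -6$)
$V \left(f{\left(1 \right)} + K\right) = 16 \left(-6 + \frac{1}{51}\right) = 16 \left(- \frac{305}{51}\right) = - \frac{4880}{51}$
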